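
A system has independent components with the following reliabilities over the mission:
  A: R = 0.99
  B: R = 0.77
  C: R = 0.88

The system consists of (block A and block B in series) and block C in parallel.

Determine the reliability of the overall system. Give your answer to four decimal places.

Series (A and B): 0.990000 × 0.770000 = 0.762300
Parallel ([0.762300] and C): 1 − (1 − 0.762300)(1 − 0.880000) = 0.9715

0.9715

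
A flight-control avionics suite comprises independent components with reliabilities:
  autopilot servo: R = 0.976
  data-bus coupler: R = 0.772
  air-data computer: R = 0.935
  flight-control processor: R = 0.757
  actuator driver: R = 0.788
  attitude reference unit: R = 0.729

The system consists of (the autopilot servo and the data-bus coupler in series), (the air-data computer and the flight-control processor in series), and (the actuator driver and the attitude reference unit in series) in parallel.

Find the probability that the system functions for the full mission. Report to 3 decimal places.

Series (autopilot servo and data-bus coupler): 0.97600 × 0.77200 = 0.75347
Series (air-data computer and flight-control processor): 0.93500 × 0.75700 = 0.70780
Series (actuator driver and attitude reference unit): 0.78800 × 0.72900 = 0.57445
Parallel ([0.75347], [0.70780], and [0.57445]): 1 − (1 − 0.75347)(1 − 0.70780)(1 − 0.57445) = 0.969

0.969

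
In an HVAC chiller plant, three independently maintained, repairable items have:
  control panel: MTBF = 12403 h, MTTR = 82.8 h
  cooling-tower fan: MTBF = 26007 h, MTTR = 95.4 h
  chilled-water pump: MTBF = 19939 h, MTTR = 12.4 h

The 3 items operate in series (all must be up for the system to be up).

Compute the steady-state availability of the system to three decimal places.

0.989

A(control panel) = MTBF/(MTBF+MTTR) = 12403/(12403+82.8) = 0.993368
A(cooling-tower fan) = MTBF/(MTBF+MTTR) = 26007/(26007+95.4) = 0.996345
A(chilled-water pump) = MTBF/(MTBF+MTTR) = 19939/(19939+12.4) = 0.999378
Series availability: 0.993368 × 0.996345 × 0.999378 = 0.989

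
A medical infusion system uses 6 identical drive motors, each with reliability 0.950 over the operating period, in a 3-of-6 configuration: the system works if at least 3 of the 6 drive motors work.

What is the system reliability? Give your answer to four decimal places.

0.9999

R = Σ_{i=3}^{6} C(6,i) p^i (1−p)^{6−i} with p = 0.950
C(6,3)·0.950^3·0.050^3 = 0.002143
C(6,4)·0.950^4·0.050^2 = 0.030544
C(6,5)·0.950^5·0.050^1 = 0.232134
C(6,6)·0.950^6·0.050^0 = 0.735092
Sum = 0.9999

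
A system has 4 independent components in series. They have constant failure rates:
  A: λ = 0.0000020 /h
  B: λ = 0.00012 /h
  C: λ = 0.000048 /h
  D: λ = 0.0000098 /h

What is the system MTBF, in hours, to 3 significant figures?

Series of exponential components: λ_sys = Σ λ_i
λ_sys = 0.0000020 + 0.00012 + 0.000048 + 0.0000098 = 1.7980e-04 /h
MTBF = 1 / λ_sys = 5560 h

5560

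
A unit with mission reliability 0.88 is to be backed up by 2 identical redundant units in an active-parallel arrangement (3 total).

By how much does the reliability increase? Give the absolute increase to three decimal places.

0.118

R_before = 0.88
R_after = 1 − (1 − 0.88)^3 = 0.998
ΔR = 0.998 − 0.88 = 0.118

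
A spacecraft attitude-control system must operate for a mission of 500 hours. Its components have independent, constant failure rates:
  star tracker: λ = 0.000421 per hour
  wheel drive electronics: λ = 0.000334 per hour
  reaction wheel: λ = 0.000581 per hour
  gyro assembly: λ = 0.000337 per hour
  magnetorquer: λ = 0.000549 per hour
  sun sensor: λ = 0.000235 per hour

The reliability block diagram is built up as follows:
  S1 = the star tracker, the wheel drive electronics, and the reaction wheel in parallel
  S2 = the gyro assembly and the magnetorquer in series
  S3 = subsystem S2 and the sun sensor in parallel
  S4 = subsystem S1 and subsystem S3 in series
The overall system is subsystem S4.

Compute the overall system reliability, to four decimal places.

R(star tracker) = exp(−0.000421 × 500) = 0.810179
R(wheel drive electronics) = exp(−0.000334 × 500) = 0.846200
R(reaction wheel) = exp(−0.000581 × 500) = 0.747890
R(gyro assembly) = exp(−0.000337 × 500) = 0.844931
R(magnetorquer) = exp(−0.000549 × 500) = 0.759952
R(sun sensor) = exp(−0.000235 × 500) = 0.889141
Parallel (star tracker, wheel drive electronics, and reaction wheel): 1 − (1 − 0.810179)(1 − 0.846200)(1 − 0.747890) = 0.992640
Series (gyro assembly and magnetorquer): 0.844931 × 0.759952 = 0.642107
Parallel ([0.642107] and sun sensor): 1 − (1 − 0.642107)(1 − 0.889141) = 0.960324
Series ([0.992640] and [0.960324]): 0.992640 × 0.960324 = 0.9533

0.9533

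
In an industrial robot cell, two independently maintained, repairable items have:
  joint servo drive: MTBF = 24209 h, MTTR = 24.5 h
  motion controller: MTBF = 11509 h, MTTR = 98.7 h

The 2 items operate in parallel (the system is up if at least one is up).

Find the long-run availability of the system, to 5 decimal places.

0.99999

A(joint servo drive) = MTBF/(MTBF+MTTR) = 24209/(24209+24.5) = 0.998989
A(motion controller) = MTBF/(MTBF+MTTR) = 11509/(11509+98.7) = 0.991497
Parallel availability: 1 − (1 − 0.998989)(1 − 0.991497) = 0.99999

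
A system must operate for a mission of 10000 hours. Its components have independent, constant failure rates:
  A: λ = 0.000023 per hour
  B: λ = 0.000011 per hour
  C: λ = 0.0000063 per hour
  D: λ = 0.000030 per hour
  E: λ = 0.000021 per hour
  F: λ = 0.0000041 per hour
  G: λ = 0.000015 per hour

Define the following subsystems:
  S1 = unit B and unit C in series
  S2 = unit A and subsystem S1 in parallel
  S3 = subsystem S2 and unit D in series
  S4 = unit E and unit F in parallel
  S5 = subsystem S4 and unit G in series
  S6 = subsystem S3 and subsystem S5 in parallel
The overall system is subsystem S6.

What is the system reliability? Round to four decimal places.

0.9587

R(A) = exp(−0.000023 × 10000) = 0.794534
R(B) = exp(−0.000011 × 10000) = 0.895834
R(C) = exp(−0.0000063 × 10000) = 0.938943
R(D) = exp(−0.000030 × 10000) = 0.740818
R(E) = exp(−0.000021 × 10000) = 0.810584
R(F) = exp(−0.0000041 × 10000) = 0.959829
R(G) = exp(−0.000015 × 10000) = 0.860708
Series (B and C): 0.895834 × 0.938943 = 0.841137
Parallel (A and [0.841137]): 1 − (1 − 0.794534)(1 − 0.841137) = 0.967359
Series ([0.967359] and D): 0.967359 × 0.740818 = 0.716637
Parallel (E and F): 1 − (1 − 0.810584)(1 − 0.959829) = 0.992391
Series ([0.992391] and G): 0.992391 × 0.860708 = 0.854159
Parallel ([0.716637] and [0.854159]): 1 − (1 − 0.716637)(1 − 0.854159) = 0.9587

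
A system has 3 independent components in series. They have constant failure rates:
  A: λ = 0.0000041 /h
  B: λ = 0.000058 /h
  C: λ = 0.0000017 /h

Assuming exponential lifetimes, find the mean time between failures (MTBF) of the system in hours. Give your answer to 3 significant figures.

Series of exponential components: λ_sys = Σ λ_i
λ_sys = 0.0000041 + 0.000058 + 0.0000017 = 6.3800e-05 /h
MTBF = 1 / λ_sys = 15700 h

15700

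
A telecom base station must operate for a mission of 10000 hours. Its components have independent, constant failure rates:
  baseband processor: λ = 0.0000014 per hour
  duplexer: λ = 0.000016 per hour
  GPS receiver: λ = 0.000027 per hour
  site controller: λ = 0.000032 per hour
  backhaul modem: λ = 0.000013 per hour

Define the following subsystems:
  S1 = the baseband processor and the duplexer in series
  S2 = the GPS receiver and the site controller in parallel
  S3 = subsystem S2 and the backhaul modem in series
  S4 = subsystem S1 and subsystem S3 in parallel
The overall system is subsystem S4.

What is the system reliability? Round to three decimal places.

R(baseband processor) = exp(−0.0000014 × 10000) = 0.98610
R(duplexer) = exp(−0.000016 × 10000) = 0.85214
R(GPS receiver) = exp(−0.000027 × 10000) = 0.76338
R(site controller) = exp(−0.000032 × 10000) = 0.72615
R(backhaul modem) = exp(−0.000013 × 10000) = 0.87810
Series (baseband processor and duplexer): 0.98610 × 0.85214 = 0.84030
Parallel (GPS receiver and site controller): 1 − (1 − 0.76338)(1 − 0.72615) = 0.93520
Series ([0.93520] and backhaul modem): 0.93520 × 0.87810 = 0.82120
Parallel ([0.84030] and [0.82120]): 1 − (1 − 0.84030)(1 − 0.82120) = 0.971

0.971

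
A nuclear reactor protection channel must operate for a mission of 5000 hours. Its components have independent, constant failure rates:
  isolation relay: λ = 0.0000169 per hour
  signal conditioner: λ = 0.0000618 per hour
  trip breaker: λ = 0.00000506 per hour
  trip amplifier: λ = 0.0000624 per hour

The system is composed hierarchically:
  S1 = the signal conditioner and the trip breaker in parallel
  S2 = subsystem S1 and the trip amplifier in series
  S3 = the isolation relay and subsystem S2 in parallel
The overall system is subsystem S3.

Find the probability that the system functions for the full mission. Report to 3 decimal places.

R(isolation relay) = exp(−0.0000169 × 5000) = 0.91897
R(signal conditioner) = exp(−0.0000618 × 5000) = 0.73418
R(trip breaker) = exp(−0.00000506 × 5000) = 0.97502
R(trip amplifier) = exp(−0.0000624 × 5000) = 0.73198
Parallel (signal conditioner and trip breaker): 1 − (1 − 0.73418)(1 − 0.97502) = 0.99336
Series ([0.99336] and trip amplifier): 0.99336 × 0.73198 = 0.72712
Parallel (isolation relay and [0.72712]): 1 − (1 − 0.91897)(1 − 0.72712) = 0.978

0.978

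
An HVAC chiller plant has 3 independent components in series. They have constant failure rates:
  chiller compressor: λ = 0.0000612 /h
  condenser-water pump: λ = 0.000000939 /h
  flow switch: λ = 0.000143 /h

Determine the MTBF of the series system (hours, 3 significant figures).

Series of exponential components: λ_sys = Σ λ_i
λ_sys = 0.0000612 + 0.000000939 + 0.000143 = 2.0514e-04 /h
MTBF = 1 / λ_sys = 4870 h

4870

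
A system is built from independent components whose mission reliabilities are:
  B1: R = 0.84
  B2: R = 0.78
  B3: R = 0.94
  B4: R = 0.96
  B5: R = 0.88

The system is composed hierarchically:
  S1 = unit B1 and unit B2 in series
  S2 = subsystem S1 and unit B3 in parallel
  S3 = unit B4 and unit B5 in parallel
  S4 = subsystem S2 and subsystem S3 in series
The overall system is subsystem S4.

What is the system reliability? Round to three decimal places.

Series (B1 and B2): 0.84000 × 0.78000 = 0.65520
Parallel ([0.65520] and B3): 1 − (1 − 0.65520)(1 − 0.94000) = 0.97931
Parallel (B4 and B5): 1 − (1 − 0.96000)(1 − 0.88000) = 0.99520
Series ([0.97931] and [0.99520]): 0.97931 × 0.99520 = 0.975

0.975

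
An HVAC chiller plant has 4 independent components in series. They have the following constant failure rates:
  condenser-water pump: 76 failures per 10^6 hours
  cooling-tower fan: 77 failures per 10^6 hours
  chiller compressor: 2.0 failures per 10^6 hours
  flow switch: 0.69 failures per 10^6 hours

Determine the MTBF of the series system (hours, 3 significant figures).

6420

Series of exponential components: λ_sys = Σ λ_i
λ_sys = 0.000076 + 0.000077 + 0.0000020 + 0.00000069 = 1.5569e-04 /h
MTBF = 1 / λ_sys = 6420 h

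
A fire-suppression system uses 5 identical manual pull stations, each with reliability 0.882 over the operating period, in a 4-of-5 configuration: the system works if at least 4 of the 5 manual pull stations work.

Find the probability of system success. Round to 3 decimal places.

0.891

R = Σ_{i=4}^{5} C(5,i) p^i (1−p)^{5−i} with p = 0.882
C(5,4)·0.882^4·0.118^1 = 0.35705
C(5,5)·0.882^5·0.118^0 = 0.53376
Sum = 0.891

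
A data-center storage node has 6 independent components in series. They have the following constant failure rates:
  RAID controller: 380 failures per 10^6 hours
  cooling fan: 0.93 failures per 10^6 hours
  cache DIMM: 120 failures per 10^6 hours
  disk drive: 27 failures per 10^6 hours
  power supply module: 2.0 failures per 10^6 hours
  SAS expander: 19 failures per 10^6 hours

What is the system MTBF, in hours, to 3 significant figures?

Series of exponential components: λ_sys = Σ λ_i
λ_sys = 0.00038 + 0.00000093 + 0.00012 + 0.000027 + 0.0000020 + 0.000019 = 5.4893e-04 /h
MTBF = 1 / λ_sys = 1820 h

1820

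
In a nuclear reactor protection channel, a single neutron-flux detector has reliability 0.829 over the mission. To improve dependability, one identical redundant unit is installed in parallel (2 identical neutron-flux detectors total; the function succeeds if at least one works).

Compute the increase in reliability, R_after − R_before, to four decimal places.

R_before = 0.829
R_after = 1 − (1 − 0.829)^2 = 0.9708
ΔR = 0.9708 − 0.829 = 0.1418

0.1418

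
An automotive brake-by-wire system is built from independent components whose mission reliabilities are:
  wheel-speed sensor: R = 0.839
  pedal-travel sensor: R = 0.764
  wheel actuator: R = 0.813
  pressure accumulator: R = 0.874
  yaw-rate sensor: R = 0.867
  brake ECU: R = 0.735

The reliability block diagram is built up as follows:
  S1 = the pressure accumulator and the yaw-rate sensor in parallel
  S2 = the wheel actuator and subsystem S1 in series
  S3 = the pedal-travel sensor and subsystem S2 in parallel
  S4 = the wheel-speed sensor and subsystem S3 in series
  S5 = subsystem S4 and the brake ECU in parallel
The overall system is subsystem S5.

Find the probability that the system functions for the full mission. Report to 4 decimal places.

Parallel (pressure accumulator and yaw-rate sensor): 1 − (1 − 0.874000)(1 − 0.867000) = 0.983242
Series (wheel actuator and [0.983242]): 0.813000 × 0.983242 = 0.799376
Parallel (pedal-travel sensor and [0.799376]): 1 − (1 − 0.764000)(1 − 0.799376) = 0.952653
Series (wheel-speed sensor and [0.952653]): 0.839000 × 0.952653 = 0.799276
Parallel ([0.799276] and brake ECU): 1 − (1 − 0.799276)(1 − 0.735000) = 0.9468

0.9468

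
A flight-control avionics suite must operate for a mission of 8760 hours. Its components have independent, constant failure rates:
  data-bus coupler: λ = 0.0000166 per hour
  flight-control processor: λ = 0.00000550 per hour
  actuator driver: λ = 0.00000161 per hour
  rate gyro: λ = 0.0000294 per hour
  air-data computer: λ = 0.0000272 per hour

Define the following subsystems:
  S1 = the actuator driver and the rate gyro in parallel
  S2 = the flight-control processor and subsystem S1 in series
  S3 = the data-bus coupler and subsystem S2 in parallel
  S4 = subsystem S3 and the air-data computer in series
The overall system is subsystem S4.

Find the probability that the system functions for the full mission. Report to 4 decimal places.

0.7826

R(data-bus coupler) = exp(−0.0000166 × 8760) = 0.864663
R(flight-control processor) = exp(−0.00000550 × 8760) = 0.952962
R(actuator driver) = exp(−0.00000161 × 8760) = 0.985995
R(rate gyro) = exp(−0.0000294 × 8760) = 0.772948
R(air-data computer) = exp(−0.0000272 × 8760) = 0.787988
Parallel (actuator driver and rate gyro): 1 − (1 − 0.985995)(1 − 0.772948) = 0.996820
Series (flight-control processor and [0.996820]): 0.952962 × 0.996820 = 0.949932
Parallel (data-bus coupler and [0.949932]): 1 − (1 − 0.864663)(1 − 0.949932) = 0.993224
Series ([0.993224] and air-data computer): 0.993224 × 0.787988 = 0.7826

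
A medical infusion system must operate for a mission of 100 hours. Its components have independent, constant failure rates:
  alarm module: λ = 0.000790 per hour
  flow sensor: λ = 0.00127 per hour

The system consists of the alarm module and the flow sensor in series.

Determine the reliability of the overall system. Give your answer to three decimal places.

0.814

R(alarm module) = exp(−0.000790 × 100) = 0.92404
R(flow sensor) = exp(−0.00127 × 100) = 0.88073
Series (alarm module and flow sensor): 0.92404 × 0.88073 = 0.814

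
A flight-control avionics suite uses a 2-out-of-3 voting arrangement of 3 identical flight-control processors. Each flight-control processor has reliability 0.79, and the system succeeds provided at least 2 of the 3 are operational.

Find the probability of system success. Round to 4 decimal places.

0.8862

R = Σ_{i=2}^{3} C(3,i) p^i (1−p)^{3−i} with p = 0.79
C(3,2)·0.79^2·0.21^1 = 0.393183
C(3,3)·0.79^3·0.21^0 = 0.493039
Sum = 0.8862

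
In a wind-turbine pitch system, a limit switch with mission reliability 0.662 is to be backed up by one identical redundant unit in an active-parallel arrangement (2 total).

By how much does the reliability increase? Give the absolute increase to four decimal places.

0.2238

R_before = 0.662
R_after = 1 − (1 − 0.662)^2 = 0.8858
ΔR = 0.8858 − 0.662 = 0.2238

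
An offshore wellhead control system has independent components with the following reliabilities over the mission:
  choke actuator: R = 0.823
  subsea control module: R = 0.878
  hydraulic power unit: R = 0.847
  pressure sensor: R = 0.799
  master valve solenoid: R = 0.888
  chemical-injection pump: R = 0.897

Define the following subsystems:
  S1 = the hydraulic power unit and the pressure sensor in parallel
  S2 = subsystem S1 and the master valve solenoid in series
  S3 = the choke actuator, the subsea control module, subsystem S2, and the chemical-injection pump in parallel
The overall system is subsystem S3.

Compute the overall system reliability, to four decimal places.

Parallel (hydraulic power unit and pressure sensor): 1 − (1 − 0.847000)(1 − 0.799000) = 0.969247
Series ([0.969247] and master valve solenoid): 0.969247 × 0.888000 = 0.860691
Parallel (choke actuator, subsea control module, [0.860691], and chemical-injection pump): 1 − (1 − 0.823000)(1 − 0.878000)(1 − 0.860691)(1 − 0.897000) = 0.9997

0.9997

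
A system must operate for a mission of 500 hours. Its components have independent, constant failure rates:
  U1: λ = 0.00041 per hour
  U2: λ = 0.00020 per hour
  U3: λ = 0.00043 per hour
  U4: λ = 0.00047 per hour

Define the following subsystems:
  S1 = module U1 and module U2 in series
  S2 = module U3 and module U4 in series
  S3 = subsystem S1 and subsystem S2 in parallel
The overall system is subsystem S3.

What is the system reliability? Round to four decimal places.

R(U1) = exp(−0.00041 × 500) = 0.814647
R(U2) = exp(−0.00020 × 500) = 0.904837
R(U3) = exp(−0.00043 × 500) = 0.806541
R(U4) = exp(−0.00047 × 500) = 0.790571
Series (U1 and U2): 0.814647 × 0.904837 = 0.737123
Series (U3 and U4): 0.806541 × 0.790571 = 0.637628
Parallel ([0.737123] and [0.637628]): 1 − (1 − 0.737123)(1 − 0.637628) = 0.9047

0.9047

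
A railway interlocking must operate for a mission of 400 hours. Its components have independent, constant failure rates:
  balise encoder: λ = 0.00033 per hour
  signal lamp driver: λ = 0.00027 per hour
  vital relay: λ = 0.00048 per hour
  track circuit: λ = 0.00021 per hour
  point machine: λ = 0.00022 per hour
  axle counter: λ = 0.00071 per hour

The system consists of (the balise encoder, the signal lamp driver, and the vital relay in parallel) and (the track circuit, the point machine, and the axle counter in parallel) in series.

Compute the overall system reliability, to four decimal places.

R(balise encoder) = exp(−0.00033 × 400) = 0.876341
R(signal lamp driver) = exp(−0.00027 × 400) = 0.897628
R(vital relay) = exp(−0.00048 × 400) = 0.825307
R(track circuit) = exp(−0.00021 × 400) = 0.919431
R(point machine) = exp(−0.00022 × 400) = 0.915761
R(axle counter) = exp(−0.00071 × 400) = 0.752767
Parallel (balise encoder, signal lamp driver, and vital relay): 1 − (1 − 0.876341)(1 − 0.897628)(1 − 0.825307) = 0.997789
Parallel (track circuit, point machine, and axle counter): 1 − (1 − 0.919431)(1 − 0.915761)(1 − 0.752767) = 0.998322
Series ([0.997789] and [0.998322]): 0.997789 × 0.998322 = 0.9961

0.9961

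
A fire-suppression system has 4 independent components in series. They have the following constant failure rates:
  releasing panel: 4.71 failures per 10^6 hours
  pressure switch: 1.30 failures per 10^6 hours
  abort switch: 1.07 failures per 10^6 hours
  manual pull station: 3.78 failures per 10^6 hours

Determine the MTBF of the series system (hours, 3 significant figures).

Series of exponential components: λ_sys = Σ λ_i
λ_sys = 0.00000471 + 0.00000130 + 0.00000107 + 0.00000378 = 1.0860e-05 /h
MTBF = 1 / λ_sys = 92100 h

92100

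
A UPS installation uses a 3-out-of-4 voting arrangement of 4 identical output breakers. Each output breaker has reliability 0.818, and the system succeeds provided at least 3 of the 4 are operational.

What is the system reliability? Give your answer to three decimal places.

R = Σ_{i=3}^{4} C(4,i) p^i (1−p)^{4−i} with p = 0.818
C(4,3)·0.818^3·0.182^1 = 0.39847
C(4,4)·0.818^4·0.182^0 = 0.44773
Sum = 0.846

0.846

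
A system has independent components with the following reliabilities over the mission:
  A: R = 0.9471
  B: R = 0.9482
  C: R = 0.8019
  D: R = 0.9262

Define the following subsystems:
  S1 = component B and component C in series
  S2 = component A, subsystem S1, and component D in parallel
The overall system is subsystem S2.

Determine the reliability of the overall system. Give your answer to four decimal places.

Series (B and C): 0.948200 × 0.801900 = 0.760362
Parallel (A, [0.760362], and D): 1 − (1 − 0.947100)(1 − 0.760362)(1 − 0.926200) = 0.9991

0.9991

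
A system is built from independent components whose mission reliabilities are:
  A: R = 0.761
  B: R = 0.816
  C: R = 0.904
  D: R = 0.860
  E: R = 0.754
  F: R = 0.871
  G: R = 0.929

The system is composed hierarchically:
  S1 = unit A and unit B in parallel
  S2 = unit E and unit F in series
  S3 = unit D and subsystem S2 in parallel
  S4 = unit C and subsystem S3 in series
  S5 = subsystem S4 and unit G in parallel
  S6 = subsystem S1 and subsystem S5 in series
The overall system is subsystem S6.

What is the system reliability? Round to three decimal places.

Parallel (A and B): 1 − (1 − 0.76100)(1 − 0.81600) = 0.95602
Series (E and F): 0.75400 × 0.87100 = 0.65673
Parallel (D and [0.65673]): 1 − (1 − 0.86000)(1 − 0.65673) = 0.95194
Series (C and [0.95194]): 0.90400 × 0.95194 = 0.86055
Parallel ([0.86055] and G): 1 − (1 − 0.86055)(1 − 0.92900) = 0.99010
Series ([0.95602] and [0.99010]): 0.95602 × 0.99010 = 0.947

0.947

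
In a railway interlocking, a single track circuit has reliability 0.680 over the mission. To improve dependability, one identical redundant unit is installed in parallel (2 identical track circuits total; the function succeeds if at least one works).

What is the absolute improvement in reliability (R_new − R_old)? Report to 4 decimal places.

R_before = 0.680
R_after = 1 − (1 − 0.680)^2 = 0.8976
ΔR = 0.8976 − 0.680 = 0.2176

0.2176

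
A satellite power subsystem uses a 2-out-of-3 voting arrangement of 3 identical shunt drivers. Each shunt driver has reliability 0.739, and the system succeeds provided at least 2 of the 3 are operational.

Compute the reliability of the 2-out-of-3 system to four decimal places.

R = Σ_{i=2}^{3} C(3,i) p^i (1−p)^{3−i} with p = 0.739
C(3,2)·0.739^2·0.261^1 = 0.427613
C(3,3)·0.739^3·0.261^0 = 0.403583
Sum = 0.8312

0.8312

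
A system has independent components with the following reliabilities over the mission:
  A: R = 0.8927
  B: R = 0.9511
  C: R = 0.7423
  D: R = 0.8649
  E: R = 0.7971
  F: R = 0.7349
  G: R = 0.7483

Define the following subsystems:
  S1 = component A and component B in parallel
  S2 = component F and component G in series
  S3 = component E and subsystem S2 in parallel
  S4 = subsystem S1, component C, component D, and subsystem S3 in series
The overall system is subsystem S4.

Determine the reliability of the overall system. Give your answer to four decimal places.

Parallel (A and B): 1 − (1 − 0.892700)(1 − 0.951100) = 0.994753
Series (F and G): 0.734900 × 0.748300 = 0.549926
Parallel (E and [0.549926]): 1 − (1 − 0.797100)(1 − 0.549926) = 0.908680
Series ([0.994753], C, D, and [0.908680]): 0.994753 × 0.742300 × 0.864900 × 0.908680 = 0.5803

0.5803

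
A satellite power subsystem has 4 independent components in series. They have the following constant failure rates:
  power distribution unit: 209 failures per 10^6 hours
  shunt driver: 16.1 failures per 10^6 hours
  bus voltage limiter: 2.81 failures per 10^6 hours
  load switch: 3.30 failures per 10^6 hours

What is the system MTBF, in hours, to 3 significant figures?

4330

Series of exponential components: λ_sys = Σ λ_i
λ_sys = 0.000209 + 0.0000161 + 0.00000281 + 0.00000330 = 2.3121e-04 /h
MTBF = 1 / λ_sys = 4330 h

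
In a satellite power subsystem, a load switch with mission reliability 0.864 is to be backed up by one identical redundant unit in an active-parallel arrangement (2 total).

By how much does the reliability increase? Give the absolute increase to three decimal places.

R_before = 0.864
R_after = 1 − (1 − 0.864)^2 = 0.982
ΔR = 0.982 − 0.864 = 0.118

0.118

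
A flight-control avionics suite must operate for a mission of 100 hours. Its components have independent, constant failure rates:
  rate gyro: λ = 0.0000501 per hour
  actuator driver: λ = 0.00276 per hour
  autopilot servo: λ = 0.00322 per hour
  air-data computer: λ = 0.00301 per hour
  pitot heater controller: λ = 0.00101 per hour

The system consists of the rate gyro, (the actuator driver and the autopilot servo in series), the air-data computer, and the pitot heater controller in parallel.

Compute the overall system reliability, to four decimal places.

R(rate gyro) = exp(−0.0000501 × 100) = 0.995003
R(actuator driver) = exp(−0.00276 × 100) = 0.758813
R(autopilot servo) = exp(−0.00322 × 100) = 0.724698
R(air-data computer) = exp(−0.00301 × 100) = 0.740078
R(pitot heater controller) = exp(−0.00101 × 100) = 0.903933
Series (actuator driver and autopilot servo): 0.758813 × 0.724698 = 0.549910
Parallel (rate gyro, [0.549910], air-data computer, and pitot heater controller): 1 − (1 − 0.995003)(1 − 0.549910)(1 − 0.740078)(1 − 0.903933) = 0.9999

0.9999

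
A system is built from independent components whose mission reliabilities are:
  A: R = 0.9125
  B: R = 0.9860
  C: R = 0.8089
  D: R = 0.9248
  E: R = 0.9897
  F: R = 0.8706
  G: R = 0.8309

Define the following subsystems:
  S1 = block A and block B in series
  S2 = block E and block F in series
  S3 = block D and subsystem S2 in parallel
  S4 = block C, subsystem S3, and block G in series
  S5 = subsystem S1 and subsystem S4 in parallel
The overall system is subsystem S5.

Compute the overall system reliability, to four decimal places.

0.9664

Series (A and B): 0.912500 × 0.986000 = 0.899725
Series (E and F): 0.989700 × 0.870600 = 0.861633
Parallel (D and [0.861633]): 1 − (1 − 0.924800)(1 − 0.861633) = 0.989595
Series (C, [0.989595], and G): 0.808900 × 0.989595 × 0.830900 = 0.665122
Parallel ([0.899725] and [0.665122]): 1 − (1 − 0.899725)(1 − 0.665122) = 0.9664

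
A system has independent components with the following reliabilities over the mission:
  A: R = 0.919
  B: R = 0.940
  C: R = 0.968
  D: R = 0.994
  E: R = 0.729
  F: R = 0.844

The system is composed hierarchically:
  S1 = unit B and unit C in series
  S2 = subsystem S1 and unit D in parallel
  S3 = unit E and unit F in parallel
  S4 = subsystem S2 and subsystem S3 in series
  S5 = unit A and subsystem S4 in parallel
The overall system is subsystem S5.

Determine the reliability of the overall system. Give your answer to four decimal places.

Series (B and C): 0.940000 × 0.968000 = 0.909920
Parallel ([0.909920] and D): 1 − (1 − 0.909920)(1 − 0.994000) = 0.999460
Parallel (E and F): 1 − (1 − 0.729000)(1 − 0.844000) = 0.957724
Series ([0.999460] and [0.957724]): 0.999460 × 0.957724 = 0.957207
Parallel (A and [0.957207]): 1 − (1 − 0.919000)(1 − 0.957207) = 0.9965

0.9965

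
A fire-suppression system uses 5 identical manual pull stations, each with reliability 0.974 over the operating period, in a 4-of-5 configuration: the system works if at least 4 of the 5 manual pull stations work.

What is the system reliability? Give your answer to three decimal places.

R = Σ_{i=4}^{5} C(5,i) p^i (1−p)^{5−i} with p = 0.974
C(5,4)·0.974^4·0.026^1 = 0.11700
C(5,5)·0.974^5·0.026^0 = 0.87659
Sum = 0.994

0.994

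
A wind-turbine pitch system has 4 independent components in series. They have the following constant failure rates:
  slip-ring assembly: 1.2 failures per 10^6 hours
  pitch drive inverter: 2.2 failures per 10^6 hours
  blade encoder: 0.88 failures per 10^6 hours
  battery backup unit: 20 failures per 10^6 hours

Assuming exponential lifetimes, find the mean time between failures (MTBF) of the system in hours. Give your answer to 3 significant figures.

Series of exponential components: λ_sys = Σ λ_i
λ_sys = 0.0000012 + 0.0000022 + 0.00000088 + 0.000020 = 2.4280e-05 /h
MTBF = 1 / λ_sys = 41200 h

41200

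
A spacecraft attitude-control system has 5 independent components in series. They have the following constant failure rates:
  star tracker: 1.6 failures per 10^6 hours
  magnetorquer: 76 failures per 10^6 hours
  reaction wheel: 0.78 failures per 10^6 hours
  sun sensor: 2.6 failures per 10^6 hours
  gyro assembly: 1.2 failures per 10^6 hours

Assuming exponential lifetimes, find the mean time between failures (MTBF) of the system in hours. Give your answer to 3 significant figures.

12200

Series of exponential components: λ_sys = Σ λ_i
λ_sys = 0.0000016 + 0.000076 + 0.00000078 + 0.0000026 + 0.0000012 = 8.2180e-05 /h
MTBF = 1 / λ_sys = 12200 h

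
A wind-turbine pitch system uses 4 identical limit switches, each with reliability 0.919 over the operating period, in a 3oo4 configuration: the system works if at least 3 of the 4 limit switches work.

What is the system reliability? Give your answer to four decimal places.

R = Σ_{i=3}^{4} C(4,i) p^i (1−p)^{4−i} with p = 0.919
C(4,3)·0.919^3·0.081^1 = 0.251473
C(4,4)·0.919^4·0.081^0 = 0.713283
Sum = 0.9648

0.9648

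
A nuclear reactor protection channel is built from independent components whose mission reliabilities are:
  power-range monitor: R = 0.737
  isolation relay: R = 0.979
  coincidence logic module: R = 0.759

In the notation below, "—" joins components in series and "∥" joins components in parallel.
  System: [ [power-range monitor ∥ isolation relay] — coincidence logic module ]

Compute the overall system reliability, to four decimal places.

Parallel (power-range monitor and isolation relay): 1 − (1 − 0.737000)(1 − 0.979000) = 0.994477
Series ([0.994477] and coincidence logic module): 0.994477 × 0.759000 = 0.7548

0.7548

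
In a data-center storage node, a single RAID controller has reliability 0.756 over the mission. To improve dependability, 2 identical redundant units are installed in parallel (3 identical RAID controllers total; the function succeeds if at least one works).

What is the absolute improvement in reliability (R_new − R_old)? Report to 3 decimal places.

0.229

R_before = 0.756
R_after = 1 − (1 − 0.756)^3 = 0.985
ΔR = 0.985 − 0.756 = 0.229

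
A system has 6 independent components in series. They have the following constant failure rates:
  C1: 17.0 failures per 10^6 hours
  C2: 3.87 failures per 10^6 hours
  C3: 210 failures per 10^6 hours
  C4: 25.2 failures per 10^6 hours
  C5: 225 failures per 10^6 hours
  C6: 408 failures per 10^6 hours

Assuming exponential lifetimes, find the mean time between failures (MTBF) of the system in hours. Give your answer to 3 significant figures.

1120

Series of exponential components: λ_sys = Σ λ_i
λ_sys = 0.0000170 + 0.00000387 + 0.000210 + 0.0000252 + 0.000225 + 0.000408 = 8.8907e-04 /h
MTBF = 1 / λ_sys = 1120 h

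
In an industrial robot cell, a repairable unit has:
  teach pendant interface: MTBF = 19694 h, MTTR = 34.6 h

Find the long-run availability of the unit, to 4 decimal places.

A(teach pendant interface) = MTBF/(MTBF+MTTR) = 19694/(19694+34.6) = 0.9982

0.9982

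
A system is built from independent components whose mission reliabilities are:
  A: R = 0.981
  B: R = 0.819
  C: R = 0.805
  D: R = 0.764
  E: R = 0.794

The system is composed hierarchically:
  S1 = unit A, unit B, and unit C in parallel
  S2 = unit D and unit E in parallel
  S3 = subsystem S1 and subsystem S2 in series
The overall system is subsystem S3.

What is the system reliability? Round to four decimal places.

Parallel (A, B, and C): 1 − (1 − 0.981000)(1 − 0.819000)(1 − 0.805000) = 0.999329
Parallel (D and E): 1 − (1 − 0.764000)(1 − 0.794000) = 0.951384
Series ([0.999329] and [0.951384]): 0.999329 × 0.951384 = 0.9507

0.9507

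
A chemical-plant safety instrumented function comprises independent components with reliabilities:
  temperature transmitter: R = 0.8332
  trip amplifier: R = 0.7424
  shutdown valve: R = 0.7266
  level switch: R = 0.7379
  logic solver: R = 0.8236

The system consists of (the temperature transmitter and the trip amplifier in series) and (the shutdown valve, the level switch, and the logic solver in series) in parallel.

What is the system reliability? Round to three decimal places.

0.787

Series (temperature transmitter and trip amplifier): 0.83320 × 0.74240 = 0.61857
Series (shutdown valve, level switch, and logic solver): 0.72660 × 0.73790 × 0.82360 = 0.44158
Parallel ([0.61857] and [0.44158]): 1 − (1 − 0.61857)(1 − 0.44158) = 0.787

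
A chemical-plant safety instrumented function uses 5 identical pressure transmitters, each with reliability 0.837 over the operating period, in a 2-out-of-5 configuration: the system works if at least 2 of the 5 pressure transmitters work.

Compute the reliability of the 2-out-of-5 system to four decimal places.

0.9969

R = Σ_{i=2}^{5} C(5,i) p^i (1−p)^{5−i} with p = 0.837
C(5,2)·0.837^2·0.163^3 = 0.030340
C(5,3)·0.837^3·0.163^2 = 0.155794
C(5,4)·0.837^4·0.163^1 = 0.399999
C(5,5)·0.837^5·0.163^0 = 0.410797
Sum = 0.9969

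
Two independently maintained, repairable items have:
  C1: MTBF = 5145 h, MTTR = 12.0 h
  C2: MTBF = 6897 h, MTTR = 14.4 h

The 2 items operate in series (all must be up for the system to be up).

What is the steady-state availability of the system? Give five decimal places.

0.99559

A(C1) = MTBF/(MTBF+MTTR) = 5145/(5145+12.0) = 0.997673
A(C2) = MTBF/(MTBF+MTTR) = 6897/(6897+14.4) = 0.997916
Series availability: 0.997673 × 0.997916 = 0.99559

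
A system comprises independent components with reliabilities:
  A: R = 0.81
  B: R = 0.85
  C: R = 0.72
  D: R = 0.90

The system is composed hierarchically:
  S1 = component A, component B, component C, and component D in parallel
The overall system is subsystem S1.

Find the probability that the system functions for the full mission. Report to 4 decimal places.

Parallel (A, B, C, and D): 1 − (1 − 0.810000)(1 − 0.850000)(1 − 0.720000)(1 − 0.900000) = 0.9992

0.9992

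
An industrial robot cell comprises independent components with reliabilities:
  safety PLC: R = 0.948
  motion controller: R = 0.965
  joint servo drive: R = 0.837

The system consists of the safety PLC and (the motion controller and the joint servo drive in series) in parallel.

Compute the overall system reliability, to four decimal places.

Series (motion controller and joint servo drive): 0.965000 × 0.837000 = 0.807705
Parallel (safety PLC and [0.807705]): 1 − (1 − 0.948000)(1 − 0.807705) = 0.9900

0.9900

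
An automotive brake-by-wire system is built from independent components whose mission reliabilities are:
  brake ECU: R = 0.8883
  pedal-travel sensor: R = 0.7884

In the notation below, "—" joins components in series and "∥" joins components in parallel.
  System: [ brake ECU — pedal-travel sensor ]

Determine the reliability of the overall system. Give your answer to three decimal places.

Series (brake ECU and pedal-travel sensor): 0.88830 × 0.78840 = 0.700

0.700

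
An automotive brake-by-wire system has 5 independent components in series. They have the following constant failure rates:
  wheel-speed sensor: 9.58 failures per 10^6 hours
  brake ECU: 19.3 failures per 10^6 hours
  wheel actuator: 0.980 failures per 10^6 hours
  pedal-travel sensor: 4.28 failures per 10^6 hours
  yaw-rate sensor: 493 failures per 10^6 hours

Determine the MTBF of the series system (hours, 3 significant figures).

Series of exponential components: λ_sys = Σ λ_i
λ_sys = 0.00000958 + 0.0000193 + 0.000000980 + 0.00000428 + 0.000493 = 5.2714e-04 /h
MTBF = 1 / λ_sys = 1900 h

1900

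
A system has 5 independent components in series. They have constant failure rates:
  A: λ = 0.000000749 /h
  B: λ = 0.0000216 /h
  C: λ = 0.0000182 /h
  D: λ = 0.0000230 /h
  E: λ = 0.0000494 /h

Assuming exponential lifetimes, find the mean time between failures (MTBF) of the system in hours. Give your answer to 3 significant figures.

8850

Series of exponential components: λ_sys = Σ λ_i
λ_sys = 0.000000749 + 0.0000216 + 0.0000182 + 0.0000230 + 0.0000494 = 1.1295e-04 /h
MTBF = 1 / λ_sys = 8850 h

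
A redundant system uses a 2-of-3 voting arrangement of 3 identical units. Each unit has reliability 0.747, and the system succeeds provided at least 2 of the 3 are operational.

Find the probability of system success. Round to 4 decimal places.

0.8404

R = Σ_{i=2}^{3} C(3,i) p^i (1−p)^{3−i} with p = 0.747
C(3,2)·0.747^2·0.253^1 = 0.423529
C(3,3)·0.747^3·0.253^0 = 0.416833
Sum = 0.8404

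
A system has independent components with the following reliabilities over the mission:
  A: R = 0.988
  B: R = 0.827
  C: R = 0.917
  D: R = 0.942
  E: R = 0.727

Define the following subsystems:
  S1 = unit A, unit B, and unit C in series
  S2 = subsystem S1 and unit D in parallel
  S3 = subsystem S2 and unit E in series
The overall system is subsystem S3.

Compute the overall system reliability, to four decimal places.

Series (A, B, and C): 0.988000 × 0.827000 × 0.917000 = 0.749259
Parallel ([0.749259] and D): 1 − (1 − 0.749259)(1 − 0.942000) = 0.985457
Series ([0.985457] and E): 0.985457 × 0.727000 = 0.7164

0.7164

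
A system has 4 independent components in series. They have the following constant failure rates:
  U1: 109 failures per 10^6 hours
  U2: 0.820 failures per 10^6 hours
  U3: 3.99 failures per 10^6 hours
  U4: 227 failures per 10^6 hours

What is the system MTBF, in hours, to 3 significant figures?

Series of exponential components: λ_sys = Σ λ_i
λ_sys = 0.000109 + 0.000000820 + 0.00000399 + 0.000227 = 3.4081e-04 /h
MTBF = 1 / λ_sys = 2930 h

2930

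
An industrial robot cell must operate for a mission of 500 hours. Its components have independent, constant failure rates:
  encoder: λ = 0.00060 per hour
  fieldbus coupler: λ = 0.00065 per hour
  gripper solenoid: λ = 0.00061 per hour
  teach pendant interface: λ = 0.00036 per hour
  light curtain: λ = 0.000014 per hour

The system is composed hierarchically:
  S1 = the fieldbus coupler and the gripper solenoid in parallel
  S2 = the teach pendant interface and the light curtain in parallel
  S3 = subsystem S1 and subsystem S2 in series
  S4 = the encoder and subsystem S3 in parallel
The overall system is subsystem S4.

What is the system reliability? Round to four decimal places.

0.9808

R(encoder) = exp(−0.00060 × 500) = 0.740818
R(fieldbus coupler) = exp(−0.00065 × 500) = 0.722527
R(gripper solenoid) = exp(−0.00061 × 500) = 0.737123
R(teach pendant interface) = exp(−0.00036 × 500) = 0.835270
R(light curtain) = exp(−0.000014 × 500) = 0.993024
Parallel (fieldbus coupler and gripper solenoid): 1 − (1 − 0.722527)(1 − 0.737123) = 0.927059
Parallel (teach pendant interface and light curtain): 1 − (1 − 0.835270)(1 − 0.993024) = 0.998851
Series ([0.927059] and [0.998851]): 0.927059 × 0.998851 = 0.925994
Parallel (encoder and [0.925994]): 1 − (1 − 0.740818)(1 − 0.925994) = 0.9808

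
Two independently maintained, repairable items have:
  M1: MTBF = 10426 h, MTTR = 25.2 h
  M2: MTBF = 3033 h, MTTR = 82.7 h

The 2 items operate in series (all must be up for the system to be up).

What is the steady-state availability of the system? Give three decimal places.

0.971

A(M1) = MTBF/(MTBF+MTTR) = 10426/(10426+25.2) = 0.997589
A(M2) = MTBF/(MTBF+MTTR) = 3033/(3033+82.7) = 0.973457
Series availability: 0.997589 × 0.973457 = 0.971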